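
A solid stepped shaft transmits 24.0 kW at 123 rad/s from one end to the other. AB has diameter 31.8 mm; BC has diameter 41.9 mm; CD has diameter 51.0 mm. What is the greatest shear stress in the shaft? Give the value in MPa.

30.9 MPa

ω = 123 rad/s, so T = P/ω = 24.0×10³ / 123.0 = 195.1 N·m.
Under the same torque, τ_max = 16T/(πd³) is largest where d is smallest — segment AB (d = 31.8 mm).
τ_max = 16·195.1/(π·(0.0318)³) = 3.090×10^7 Pa.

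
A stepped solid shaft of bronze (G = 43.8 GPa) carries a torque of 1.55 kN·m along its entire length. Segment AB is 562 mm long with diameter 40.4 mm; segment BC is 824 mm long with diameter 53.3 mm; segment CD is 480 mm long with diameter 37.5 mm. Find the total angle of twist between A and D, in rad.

J_AB = π(0.0404)⁴/32 = 2.62×10^-7 m⁴; J_BC = π(0.0533)⁴/32 = 7.92×10^-7 m⁴; J_CD = π(0.0375)⁴/32 = 1.94×10^-7 m⁴.
θ = (T/G)·Σ L_i/J_i = (1550/43.8×10⁹)·(0.562/2.62×10^-7 + 0.824/7.92×10^-7 + 0.480/1.94×10^-7) = 0.2003 rad.

0.200 rad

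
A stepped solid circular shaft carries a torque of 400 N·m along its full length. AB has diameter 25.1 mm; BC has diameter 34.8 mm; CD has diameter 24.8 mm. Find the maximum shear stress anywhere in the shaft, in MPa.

134 MPa

Under the same torque, τ_max = 16T/(πd³) is largest where d is smallest — segment CD (d = 24.8 mm).
τ_max = 16·400.0/(π·(0.0248)³) = 1.336×10^8 Pa.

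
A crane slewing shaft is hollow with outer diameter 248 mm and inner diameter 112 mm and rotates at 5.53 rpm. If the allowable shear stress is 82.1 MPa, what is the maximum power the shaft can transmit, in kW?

J = π(d_o⁴ − d_i⁴)/32 = π(0.248⁴ − 0.112⁴)/32 = 3.559×10^-4 m⁴.
T_max = τ_allow·J/r = 8.21×10^7 × 3.559×10^-4 / 0.124 = 235700 N·m.
ω = 2π·5.53/60 = 0.5791 rad/s, so P_max = T_max·ω = 1.365×10^5 W.

136 kW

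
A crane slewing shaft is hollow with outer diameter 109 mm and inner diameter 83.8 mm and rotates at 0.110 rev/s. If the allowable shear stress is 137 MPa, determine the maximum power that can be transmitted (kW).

J = π(d_o⁴ − d_i⁴)/32 = π(0.109⁴ − 0.0838⁴)/32 = 9.017×10^-6 m⁴.
T_max = τ_allow·J/r = 1.37×10^8 × 9.017×10^-6 / 0.0545 = 22670 N·m.
ω = 2π·0.110 = 0.6912 rad/s, so P_max = T_max·ω = 1.567×10^4 W.

15.7 kW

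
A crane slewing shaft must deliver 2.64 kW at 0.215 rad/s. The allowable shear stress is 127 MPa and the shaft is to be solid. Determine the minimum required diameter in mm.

79.0 mm

ω = 0.215 rad/s, so T = P/ω = 2.64×10³ / 0.2150 = 12280 N·m.
For a solid shaft τ_max = 16T/(πd³), so d = (16T/(π τ_allow))^(1/3) = (16·12280/(π·1.27×10^8))^(1/3) = 0.07897 m.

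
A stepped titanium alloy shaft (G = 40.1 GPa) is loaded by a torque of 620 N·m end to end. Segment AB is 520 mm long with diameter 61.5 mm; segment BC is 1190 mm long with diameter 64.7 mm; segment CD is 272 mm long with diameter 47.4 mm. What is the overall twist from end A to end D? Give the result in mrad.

24.9 mrad

J_AB = π(0.0615)⁴/32 = 1.40×10^-6 m⁴; J_BC = π(0.0647)⁴/32 = 1.72×10^-6 m⁴; J_CD = π(0.0474)⁴/32 = 4.96×10^-7 m⁴.
θ = (T/G)·Σ L_i/J_i = (620.0/40.1×10⁹)·(0.520/1.40×10^-6 + 1.19/1.72×10^-6 + 0.272/4.96×10^-7) = 0.02491 rad.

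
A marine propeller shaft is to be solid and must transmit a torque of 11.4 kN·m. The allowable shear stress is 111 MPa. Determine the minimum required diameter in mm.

For a solid shaft τ_max = 16T/(πd³), so d = (16T/(π τ_allow))^(1/3) = (16·11400/(π·1.11×10^8))^(1/3) = 0.08057 m.

80.6 mm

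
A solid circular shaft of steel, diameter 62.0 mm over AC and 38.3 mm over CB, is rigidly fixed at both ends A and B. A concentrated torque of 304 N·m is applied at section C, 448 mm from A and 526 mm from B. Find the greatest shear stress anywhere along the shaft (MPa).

Compatibility: T_A·a/J_AC = T_B·b/J_CB with T_A + T_B = T₀.
J_AC = 1.45×10^-6 m⁴, J_CB = 2.11×10^-7 m⁴, so T_A = T₀·(J_AC/a)/((J_AC/a)+(J_CB/b)) = 270.5 N·m, T_B = 33.54 N·m.
τ in each portion: τ_AC = 5.78×10^6 Pa, τ_CB = 3.04×10^6 Pa; maximum is in AC.
τ_max = T_AC·r/J = 270.5·0.0310/1.45×10^-6 = 5.780×10^6 Pa.

5.78 MPa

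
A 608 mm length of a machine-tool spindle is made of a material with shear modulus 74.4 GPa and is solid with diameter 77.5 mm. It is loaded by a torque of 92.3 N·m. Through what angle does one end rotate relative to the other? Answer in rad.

2.13e-4 rad

J = πd⁴/32 = π(0.0775)⁴/32 = 3.542×10^-6 m⁴.
θ = T·L/(G·J) = 92.30 × 0.608 / (74.4×10⁹ × 3.542×10^-6) = 2.130×10^-4 rad.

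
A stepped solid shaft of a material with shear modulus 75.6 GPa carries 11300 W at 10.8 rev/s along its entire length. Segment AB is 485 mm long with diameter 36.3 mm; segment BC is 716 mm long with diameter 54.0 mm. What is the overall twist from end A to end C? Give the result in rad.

0.00816 rad

ω = 2π·10.8 = 67.86 rad/s, so T = P/ω = 11300 / 67.86 = 166.5 N·m.
J_AB = π(0.0363)⁴/32 = 1.70×10^-7 m⁴; J_BC = π(0.0540)⁴/32 = 8.35×10^-7 m⁴.
θ = (T/G)·Σ L_i/J_i = (166.5/75.6×10⁹)·(0.485/1.70×10^-7 + 0.716/8.35×10^-7) = 8.156×10^-3 rad.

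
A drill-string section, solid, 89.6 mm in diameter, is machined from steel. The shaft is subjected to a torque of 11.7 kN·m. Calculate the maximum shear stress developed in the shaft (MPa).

82.8 MPa

J = πd⁴/32 = π(0.0896)⁴/32 = 6.327×10^-6 m⁴.
τ_max = T·r/J = 11700 × 0.0448 / 6.327×10^-6 = 8.284×10^7 Pa.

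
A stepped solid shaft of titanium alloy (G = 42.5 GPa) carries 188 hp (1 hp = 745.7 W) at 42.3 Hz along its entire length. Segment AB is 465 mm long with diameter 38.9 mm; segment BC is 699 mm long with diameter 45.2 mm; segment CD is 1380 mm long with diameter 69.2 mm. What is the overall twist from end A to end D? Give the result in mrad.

54.5 mrad

ω = 2π·42.3 = 265.8 rad/s, so T = P/ω = 188×745.7 / 265.8 = 527.5 N·m.
J_AB = π(0.0389)⁴/32 = 2.25×10^-7 m⁴; J_BC = π(0.0452)⁴/32 = 4.10×10^-7 m⁴; J_CD = π(0.0692)⁴/32 = 2.25×10^-6 m⁴.
θ = (T/G)·Σ L_i/J_i = (527.5/42.5×10⁹)·(0.465/2.25×10^-7 + 0.699/4.10×10^-7 + 1.38/2.25×10^-6) = 0.05445 rad.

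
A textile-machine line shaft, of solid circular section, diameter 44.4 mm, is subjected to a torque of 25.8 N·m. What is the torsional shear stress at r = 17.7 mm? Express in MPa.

1.20 MPa

J = πd⁴/32 = π(0.0444)⁴/32 = 3.815×10^-7 m⁴.
Shear stress varies linearly with radius: τ = T·r/J = 25.80 × 0.0177 / 3.815×10^-7 = 1.197×10^6 Pa.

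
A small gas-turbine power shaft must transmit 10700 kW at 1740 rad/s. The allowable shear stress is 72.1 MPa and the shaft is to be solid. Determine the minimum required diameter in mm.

75.7 mm

ω = 1740 rad/s, so T = P/ω = 10700×10³ / 1740 = 6149 N·m.
For a solid shaft τ_max = 16T/(πd³), so d = (16T/(π τ_allow))^(1/3) = (16·6149/(π·7.21×10^7))^(1/3) = 0.07573 m.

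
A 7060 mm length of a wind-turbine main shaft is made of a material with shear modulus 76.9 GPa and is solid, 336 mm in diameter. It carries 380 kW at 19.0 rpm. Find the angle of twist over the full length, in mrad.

ω = 2π·19.0/60 = 1.990 rad/s, so T = P/ω = 380×10³ / 1.990 = 191000 N·m.
J = πd⁴/32 = π(0.336)⁴/32 = 1.251×10^-3 m⁴.
θ = T·L/(G·J) = 191000 × 7.06 / (76.9×10⁹ × 1.251×10^-3) = 0.01401 rad.

14.0 mrad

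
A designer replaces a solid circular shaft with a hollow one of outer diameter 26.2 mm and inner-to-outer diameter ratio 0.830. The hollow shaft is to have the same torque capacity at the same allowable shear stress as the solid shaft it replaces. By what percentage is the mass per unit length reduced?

52.2 %

Equal τ_max and T ⇒ the solid shaft needs d_s³ = d_o³(1−k⁴), so d_s = 26.2·(1−0.830⁴)^(1/3) = 21.14 mm.
Area ratio A_h/A_s = d_o²(1−k²)/d_s² = (1−k²)/(1−k⁴)^(2/3) = 0.4778.
Mass saving = 1 − 0.4778 = 52.2 %.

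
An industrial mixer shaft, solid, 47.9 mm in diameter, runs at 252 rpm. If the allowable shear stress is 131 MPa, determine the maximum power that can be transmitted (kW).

J = πd⁴/32 = π(0.0479)⁴/32 = 5.168×10^-7 m⁴.
T_max = τ_allow·J/r = 1.31×10^8 × 5.168×10^-7 / 0.0239 = 2827 N·m.
ω = 2π·252/60 = 26.39 rad/s, so P_max = T_max·ω = 7.460×10^4 W.

74.6 kW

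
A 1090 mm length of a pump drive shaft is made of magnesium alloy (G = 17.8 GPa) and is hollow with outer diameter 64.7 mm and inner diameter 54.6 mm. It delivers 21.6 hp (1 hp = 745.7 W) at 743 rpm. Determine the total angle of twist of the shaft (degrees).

0.857°

ω = 2π·743/60 = 77.81 rad/s, so T = P/ω = 21.6×745.7 / 77.81 = 207.0 N·m.
J = π(d_o⁴ − d_i⁴)/32 = π(0.0647⁴ − 0.0546⁴)/32 = 8.478×10^-7 m⁴.
θ = T·L/(G·J) = 207.0 × 1.09 / (17.8×10⁹ × 8.478×10^-7) = 0.01495 rad.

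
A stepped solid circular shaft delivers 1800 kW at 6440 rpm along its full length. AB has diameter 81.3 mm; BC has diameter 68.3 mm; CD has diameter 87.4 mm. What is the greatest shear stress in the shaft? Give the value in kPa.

ω = 2π·6440/60 = 674.4 rad/s, so T = P/ω = 1800×10³ / 674.4 = 2669 N·m.
Under the same torque, τ_max = 16T/(πd³) is largest where d is smallest — segment BC (d = 68.3 mm).
τ_max = 16·2669/(π·(0.0683)³) = 4.266×10^7 Pa.

42700 kPa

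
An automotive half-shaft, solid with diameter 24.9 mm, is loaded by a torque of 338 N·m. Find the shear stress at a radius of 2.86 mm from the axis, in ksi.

J = πd⁴/32 = π(0.0249)⁴/32 = 3.774×10^-8 m⁴.
Shear stress varies linearly with radius: τ = T·r/J = 338.0 × 0.00286 / 3.774×10^-8 = 2.561×10^7 Pa.

3.72 ksi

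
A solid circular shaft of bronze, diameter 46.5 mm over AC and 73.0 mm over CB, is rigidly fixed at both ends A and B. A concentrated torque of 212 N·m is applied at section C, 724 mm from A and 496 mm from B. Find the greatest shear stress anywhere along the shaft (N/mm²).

2.49 N/mm²

Compatibility: T_A·a/J_AC = T_B·b/J_CB with T_A + T_B = T₀.
J_AC = 4.59×10^-7 m⁴, J_CB = 2.79×10^-6 m⁴, so T_A = T₀·(J_AC/a)/((J_AC/a)+(J_CB/b)) = 21.49 N·m, T_B = 190.5 N·m.
τ in each portion: τ_AC = 1.09×10^6 Pa, τ_CB = 2.49×10^6 Pa; maximum is in CB.
τ_max = T_CB·r/J = 190.5·0.0365/2.79×10^-6 = 2.494×10^6 Pa.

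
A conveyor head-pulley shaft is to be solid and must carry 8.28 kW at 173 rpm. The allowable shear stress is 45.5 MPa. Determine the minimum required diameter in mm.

ω = 2π·173/60 = 18.12 rad/s, so T = P/ω = 8.28×10³ / 18.12 = 457.0 N·m.
For a solid shaft τ_max = 16T/(πd³), so d = (16T/(π τ_allow))^(1/3) = (16·457.0/(π·4.55×10^7))^(1/3) = 0.03712 m.

37.1 mm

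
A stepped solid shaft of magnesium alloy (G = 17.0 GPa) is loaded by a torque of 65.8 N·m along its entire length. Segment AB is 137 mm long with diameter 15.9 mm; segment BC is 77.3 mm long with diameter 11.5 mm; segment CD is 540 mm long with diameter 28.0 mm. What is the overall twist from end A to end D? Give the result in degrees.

16.8°

J_AB = π(0.0159)⁴/32 = 6.27×10^-9 m⁴; J_BC = π(0.0115)⁴/32 = 1.72×10^-9 m⁴; J_CD = π(0.0280)⁴/32 = 6.03×10^-8 m⁴.
θ = (T/G)·Σ L_i/J_i = (65.80/17.0×10⁹)·(0.137/6.27×10^-9 + 0.0773/1.72×10^-9 + 0.540/6.03×10^-8) = 0.2934 rad.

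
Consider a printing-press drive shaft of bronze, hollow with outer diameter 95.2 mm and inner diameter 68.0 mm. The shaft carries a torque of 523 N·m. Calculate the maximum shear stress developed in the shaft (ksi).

0.605 ksi

J = π(d_o⁴ − d_i⁴)/32 = π(0.0952⁴ − 0.0680⁴)/32 = 5.965×10^-6 m⁴.
τ_max = T·r/J = 523.0 × 0.0476 / 5.965×10^-6 = 4.174×10^6 Pa.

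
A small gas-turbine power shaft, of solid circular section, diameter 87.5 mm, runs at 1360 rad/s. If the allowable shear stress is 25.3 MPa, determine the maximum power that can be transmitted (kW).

J = πd⁴/32 = π(0.0875)⁴/32 = 5.755×10^-6 m⁴.
T_max = τ_allow·J/r = 2.53×10^7 × 5.755×10^-6 / 0.0437 = 3328 N·m.
ω = 1360 rad/s, so P_max = T_max·ω = 4.526×10^6 W.

4530 kW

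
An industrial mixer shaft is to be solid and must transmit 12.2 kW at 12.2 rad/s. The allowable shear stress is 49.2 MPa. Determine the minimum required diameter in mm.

47.0 mm

ω = 12.2 rad/s, so T = P/ω = 12.2×10³ / 12.20 = 1000 N·m.
For a solid shaft τ_max = 16T/(πd³), so d = (16T/(π τ_allow))^(1/3) = (16·1000/(π·4.92×10^7))^(1/3) = 0.04695 m.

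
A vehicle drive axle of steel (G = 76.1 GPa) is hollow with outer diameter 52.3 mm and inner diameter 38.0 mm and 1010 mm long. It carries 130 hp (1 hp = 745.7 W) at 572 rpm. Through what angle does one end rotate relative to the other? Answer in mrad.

40.5 mrad

ω = 2π·572/60 = 59.90 rad/s, so T = P/ω = 130×745.7 / 59.90 = 1618 N·m.
J = π(d_o⁴ − d_i⁴)/32 = π(0.0523⁴ − 0.0380⁴)/32 = 5.298×10^-7 m⁴.
θ = T·L/(G·J) = 1618 × 1.01 / (76.1×10⁹ × 5.298×10^-7) = 0.04054 rad.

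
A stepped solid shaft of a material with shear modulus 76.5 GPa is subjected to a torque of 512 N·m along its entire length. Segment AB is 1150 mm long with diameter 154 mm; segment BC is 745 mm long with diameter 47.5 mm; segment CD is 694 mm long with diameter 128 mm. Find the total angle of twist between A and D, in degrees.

0.590°

J_AB = π(0.154)⁴/32 = 5.52×10^-5 m⁴; J_BC = π(0.0475)⁴/32 = 5.00×10^-7 m⁴; J_CD = π(0.128)⁴/32 = 2.64×10^-5 m⁴.
θ = (T/G)·Σ L_i/J_i = (512.0/76.5×10⁹)·(1.15/5.52×10^-5 + 0.745/5.00×10^-7 + 0.694/2.64×10^-5) = 0.01029 rad.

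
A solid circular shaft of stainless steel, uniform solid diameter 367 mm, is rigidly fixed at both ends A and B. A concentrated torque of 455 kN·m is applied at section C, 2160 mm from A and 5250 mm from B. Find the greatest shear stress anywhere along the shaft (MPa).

33.2 MPa

With uniform GJ and both ends fixed, compatibility θ_AC = θ_CB gives T_A·a = T_B·b, together with T_A + T_B = T₀.
T_A = T₀·b/(a+b) = 455000·5250/7410 = 322400 N·m; T_B = 132600 N·m.
τ in each portion: τ_AC = 3.32×10^7 Pa, τ_CB = 1.37×10^7 Pa; maximum is in AC.
τ_max = T_AC·r/J = 322400·0.183/1.78×10^-3 = 3.321×10^7 Pa.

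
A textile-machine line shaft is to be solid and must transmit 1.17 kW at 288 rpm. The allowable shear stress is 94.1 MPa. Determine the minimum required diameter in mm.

12.8 mm

ω = 2π·288/60 = 30.16 rad/s, so T = P/ω = 1.17×10³ / 30.16 = 38.79 N·m.
For a solid shaft τ_max = 16T/(πd³), so d = (16T/(π τ_allow))^(1/3) = (16·38.79/(π·9.41×10^7))^(1/3) = 0.01281 m.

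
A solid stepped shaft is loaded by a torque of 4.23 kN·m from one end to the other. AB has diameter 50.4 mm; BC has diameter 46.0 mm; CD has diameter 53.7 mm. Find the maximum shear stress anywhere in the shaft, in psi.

Under the same torque, τ_max = 16T/(πd³) is largest where d is smallest — segment BC (d = 46.0 mm).
τ_max = 16·4230/(π·(0.0460)³) = 2.213×10^8 Pa.

32100 psi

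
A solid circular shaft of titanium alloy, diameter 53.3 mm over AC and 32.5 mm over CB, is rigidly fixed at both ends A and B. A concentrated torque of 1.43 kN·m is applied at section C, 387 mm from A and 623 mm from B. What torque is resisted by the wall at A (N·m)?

1320 N·m

Compatibility: T_A·a/J_AC = T_B·b/J_CB with T_A + T_B = T₀.
J_AC = 7.92×10^-7 m⁴, J_CB = 1.10×10^-7 m⁴, so T_A = T₀·(J_AC/a)/((J_AC/a)+(J_CB/b)) = 1317 N·m, T_B = 113.1 N·m.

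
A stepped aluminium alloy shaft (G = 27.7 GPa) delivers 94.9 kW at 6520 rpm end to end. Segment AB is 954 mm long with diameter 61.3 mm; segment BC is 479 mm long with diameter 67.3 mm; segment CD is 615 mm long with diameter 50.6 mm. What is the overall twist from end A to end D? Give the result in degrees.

0.541°

ω = 2π·6520/60 = 682.8 rad/s, so T = P/ω = 94.9×10³ / 682.8 = 139.0 N·m.
J_AB = π(0.0613)⁴/32 = 1.39×10^-6 m⁴; J_BC = π(0.0673)⁴/32 = 2.01×10^-6 m⁴; J_CD = π(0.0506)⁴/32 = 6.44×10^-7 m⁴.
θ = (T/G)·Σ L_i/J_i = (139.0/27.7×10⁹)·(0.954/1.39×10^-6 + 0.479/2.01×10^-6 + 0.615/6.44×10^-7) = 9.442×10^-3 rad.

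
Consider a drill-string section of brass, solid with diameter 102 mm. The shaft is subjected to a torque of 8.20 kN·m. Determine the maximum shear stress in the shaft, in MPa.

39.4 MPa

J = πd⁴/32 = π(0.102)⁴/32 = 1.063×10^-5 m⁴.
τ_max = T·r/J = 8200 × 0.0510 / 1.063×10^-5 = 3.935×10^7 Pa.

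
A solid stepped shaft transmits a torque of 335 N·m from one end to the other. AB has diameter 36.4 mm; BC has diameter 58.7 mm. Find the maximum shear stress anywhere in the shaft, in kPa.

35400 kPa

Under the same torque, τ_max = 16T/(πd³) is largest where d is smallest — segment AB (d = 36.4 mm).
τ_max = 16·335.0/(π·(0.0364)³) = 3.538×10^7 Pa.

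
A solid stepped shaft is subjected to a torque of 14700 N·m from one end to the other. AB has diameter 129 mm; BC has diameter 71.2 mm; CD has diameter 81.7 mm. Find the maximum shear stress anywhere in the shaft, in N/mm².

207 N/mm²

Under the same torque, τ_max = 16T/(πd³) is largest where d is smallest — segment BC (d = 71.2 mm).
τ_max = 16·14700/(π·(0.0712)³) = 2.074×10^8 Pa.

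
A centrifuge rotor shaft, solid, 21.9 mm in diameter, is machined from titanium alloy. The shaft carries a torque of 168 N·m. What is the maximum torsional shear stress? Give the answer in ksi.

11.8 ksi

J = πd⁴/32 = π(0.0219)⁴/32 = 2.258×10^-8 m⁴.
τ_max = T·r/J = 168.0 × 0.0109 / 2.258×10^-8 = 8.146×10^7 Pa.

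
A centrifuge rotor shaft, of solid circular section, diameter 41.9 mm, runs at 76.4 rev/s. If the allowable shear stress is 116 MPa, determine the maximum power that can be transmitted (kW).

804 kW

J = πd⁴/32 = π(0.0419)⁴/32 = 3.026×10^-7 m⁴.
T_max = τ_allow·J/r = 1.16×10^8 × 3.026×10^-7 / 0.0209 = 1675 N·m.
ω = 2π·76.4 = 480.0 rad/s, so P_max = T_max·ω = 8.043×10^5 W.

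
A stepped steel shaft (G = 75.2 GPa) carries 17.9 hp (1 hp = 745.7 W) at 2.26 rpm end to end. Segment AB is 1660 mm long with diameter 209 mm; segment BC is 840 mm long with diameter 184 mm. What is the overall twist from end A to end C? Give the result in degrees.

0.702°

ω = 2π·2.26/60 = 0.2367 rad/s, so T = P/ω = 17.9×745.7 / 0.2367 = 56400 N·m.
J_AB = π(0.209)⁴/32 = 1.87×10^-4 m⁴; J_BC = π(0.184)⁴/32 = 1.13×10^-4 m⁴.
θ = (T/G)·Σ L_i/J_i = (56400/75.2×10⁹)·(1.66/1.87×10^-4 + 0.840/1.13×10^-4) = 0.01224 rad.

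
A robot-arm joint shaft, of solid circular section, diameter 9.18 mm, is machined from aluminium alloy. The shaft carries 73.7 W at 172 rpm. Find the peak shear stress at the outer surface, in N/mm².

26.9 N/mm²

ω = 2π·172/60 = 18.01 rad/s, so T = P/ω = 73.7 / 18.01 = 4.092 N·m.
J = πd⁴/32 = π(0.00918)⁴/32 = 6.972×10^-10 m⁴.
τ_max = T·r/J = 4.092 × 0.00459 / 6.972×10^-10 = 2.694×10^7 Pa.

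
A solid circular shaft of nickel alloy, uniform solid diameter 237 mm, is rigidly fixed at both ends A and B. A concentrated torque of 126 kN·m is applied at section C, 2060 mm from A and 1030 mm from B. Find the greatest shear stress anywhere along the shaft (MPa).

32.1 MPa

With uniform GJ and both ends fixed, compatibility θ_AC = θ_CB gives T_A·a = T_B·b, together with T_A + T_B = T₀.
T_A = T₀·b/(a+b) = 126000·1030/3090 = 42000 N·m; T_B = 84000 N·m.
τ in each portion: τ_AC = 1.61×10^7 Pa, τ_CB = 3.21×10^7 Pa; maximum is in CB.
τ_max = T_CB·r/J = 84000·0.118/3.10×10^-4 = 3.214×10^7 Pa.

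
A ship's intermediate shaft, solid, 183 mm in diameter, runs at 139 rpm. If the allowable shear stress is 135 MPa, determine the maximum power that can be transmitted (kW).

2360 kW

J = πd⁴/32 = π(0.183)⁴/32 = 1.101×10^-4 m⁴.
T_max = τ_allow·J/r = 1.35×10^8 × 1.101×10^-4 / 0.0915 = 162400 N·m.
ω = 2π·139/60 = 14.56 rad/s, so P_max = T_max·ω = 2.365×10^6 W.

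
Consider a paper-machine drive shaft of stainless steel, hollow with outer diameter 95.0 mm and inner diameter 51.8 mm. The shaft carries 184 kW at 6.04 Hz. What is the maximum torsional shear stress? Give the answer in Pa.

ω = 2π·6.04 = 37.95 rad/s, so T = P/ω = 184×10³ / 37.95 = 4848 N·m.
J = π(d_o⁴ − d_i⁴)/32 = π(0.0950⁴ − 0.0518⁴)/32 = 7.290×10^-6 m⁴.
τ_max = T·r/J = 4848 × 0.0475 / 7.290×10^-6 = 3.159×10^7 Pa.

3.16e7 Pa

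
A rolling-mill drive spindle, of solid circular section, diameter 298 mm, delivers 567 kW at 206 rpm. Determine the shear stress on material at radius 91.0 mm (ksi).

0.448 ksi

ω = 2π·206/60 = 21.57 rad/s, so T = P/ω = 567×10³ / 21.57 = 26280 N·m.
J = πd⁴/32 = π(0.298)⁴/32 = 7.742×10^-4 m⁴.
Shear stress varies linearly with radius: τ = T·r/J = 26280 × 0.0910 / 7.742×10^-4 = 3.089×10^6 Pa.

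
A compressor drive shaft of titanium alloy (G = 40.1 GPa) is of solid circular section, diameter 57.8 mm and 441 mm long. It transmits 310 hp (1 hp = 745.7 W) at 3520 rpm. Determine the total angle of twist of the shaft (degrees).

ω = 2π·3520/60 = 368.6 rad/s, so T = P/ω = 310×745.7 / 368.6 = 627.1 N·m.
J = πd⁴/32 = π(0.0578)⁴/32 = 1.096×10^-6 m⁴.
θ = T·L/(G·J) = 627.1 × 0.441 / (40.1×10⁹ × 1.096×10^-6) = 6.294×10^-3 rad.

0.361°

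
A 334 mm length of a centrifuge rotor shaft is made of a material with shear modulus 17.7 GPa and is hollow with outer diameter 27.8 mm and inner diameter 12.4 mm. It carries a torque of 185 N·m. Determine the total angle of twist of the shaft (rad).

J = π(d_o⁴ − d_i⁴)/32 = π(0.0278⁴ − 0.0124⁴)/32 = 5.632×10^-8 m⁴.
θ = T·L/(G·J) = 185.0 × 0.334 / (17.7×10⁹ × 5.632×10^-8) = 0.06199 rad.

0.0620 rad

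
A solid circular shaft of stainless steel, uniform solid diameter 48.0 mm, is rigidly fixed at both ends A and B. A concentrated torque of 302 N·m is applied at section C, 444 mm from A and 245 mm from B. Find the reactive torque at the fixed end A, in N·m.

107 N·m

With uniform GJ and both ends fixed, compatibility θ_AC = θ_CB gives T_A·a = T_B·b, together with T_A + T_B = T₀.
T_A = T₀·b/(a+b) = 302.0·245/689.0 = 107.4 N·m; T_B = 194.6 N·m.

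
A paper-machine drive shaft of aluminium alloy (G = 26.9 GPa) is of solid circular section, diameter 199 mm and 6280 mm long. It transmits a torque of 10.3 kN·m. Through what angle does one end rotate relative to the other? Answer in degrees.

J = πd⁴/32 = π(0.199)⁴/32 = 1.540×10^-4 m⁴.
θ = T·L/(G·J) = 10300 × 6.28 / (26.9×10⁹ × 1.540×10^-4) = 0.01562 rad.

0.895°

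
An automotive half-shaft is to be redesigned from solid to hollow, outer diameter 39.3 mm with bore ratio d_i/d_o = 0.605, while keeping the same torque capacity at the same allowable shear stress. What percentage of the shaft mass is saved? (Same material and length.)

30.2 %

Equal τ_max and T ⇒ the solid shaft needs d_s³ = d_o³(1−k⁴), so d_s = 39.3·(1−0.605⁴)^(1/3) = 37.46 mm.
Area ratio A_h/A_s = d_o²(1−k²)/d_s² = (1−k²)/(1−k⁴)^(2/3) = 0.6978.
Mass saving = 1 − 0.6978 = 30.2 %.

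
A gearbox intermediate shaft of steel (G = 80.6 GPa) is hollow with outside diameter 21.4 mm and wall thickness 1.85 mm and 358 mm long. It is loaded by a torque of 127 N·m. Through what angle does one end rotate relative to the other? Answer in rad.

J = π(d_o⁴ − d_i⁴)/32 = π(0.0214⁴ − 0.0177⁴)/32 = 1.095×10^-8 m⁴.
θ = T·L/(G·J) = 127.0 × 0.358 / (80.6×10⁹ × 1.095×10^-8) = 0.05150 rad.

0.0515 rad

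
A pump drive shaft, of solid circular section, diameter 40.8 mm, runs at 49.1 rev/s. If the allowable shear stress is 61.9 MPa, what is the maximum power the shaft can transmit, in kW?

255 kW

J = πd⁴/32 = π(0.0408)⁴/32 = 2.720×10^-7 m⁴.
T_max = τ_allow·J/r = 6.19×10^7 × 2.720×10^-7 / 0.0204 = 825.5 N·m.
ω = 2π·49.1 = 308.5 rad/s, so P_max = T_max·ω = 2.547×10^5 W.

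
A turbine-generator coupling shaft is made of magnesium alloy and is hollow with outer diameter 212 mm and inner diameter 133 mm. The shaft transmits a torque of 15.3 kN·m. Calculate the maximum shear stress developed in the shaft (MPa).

J = π(d_o⁴ − d_i⁴)/32 = π(0.212⁴ − 0.133⁴)/32 = 1.676×10^-4 m⁴.
τ_max = T·r/J = 15300 × 0.106 / 1.676×10^-4 = 9.677×10^6 Pa.

9.68 MPa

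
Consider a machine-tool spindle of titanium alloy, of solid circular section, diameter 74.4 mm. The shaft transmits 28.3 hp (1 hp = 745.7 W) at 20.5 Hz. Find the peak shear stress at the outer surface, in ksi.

0.294 ksi

ω = 2π·20.5 = 128.8 rad/s, so T = P/ω = 28.3×745.7 / 128.8 = 163.8 N·m.
J = πd⁴/32 = π(0.0744)⁴/32 = 3.008×10^-6 m⁴.
τ_max = T·r/J = 163.8 × 0.0372 / 3.008×10^-6 = 2.026×10^6 Pa.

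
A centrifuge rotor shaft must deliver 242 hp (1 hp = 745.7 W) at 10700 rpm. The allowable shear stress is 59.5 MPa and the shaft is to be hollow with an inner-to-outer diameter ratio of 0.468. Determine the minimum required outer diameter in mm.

ω = 2π·10700/60 = 1121 rad/s, so T = P/ω = 242×745.7 / 1121 = 161.1 N·m.
For a hollow shaft with d_i/d_o = 0.468: τ_max = 16T/(π d_o³ (1−k⁴)), so d_o = [16T/(π τ_allow (1−k⁴))]^(1/3) = [16·161.1/(π·5.95×10^7·0.9520)]^(1/3) = 0.02437 m.

24.4 mm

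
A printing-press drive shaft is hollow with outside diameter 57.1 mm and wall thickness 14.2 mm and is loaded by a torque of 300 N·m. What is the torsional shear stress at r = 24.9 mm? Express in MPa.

J = π(d_o⁴ − d_i⁴)/32 = π(0.0571⁴ − 0.0287⁴)/32 = 9.770×10^-7 m⁴.
Shear stress varies linearly with radius: τ = T·r/J = 300.0 × 0.0249 / 9.770×10^-7 = 7.646×10^6 Pa.

7.65 MPa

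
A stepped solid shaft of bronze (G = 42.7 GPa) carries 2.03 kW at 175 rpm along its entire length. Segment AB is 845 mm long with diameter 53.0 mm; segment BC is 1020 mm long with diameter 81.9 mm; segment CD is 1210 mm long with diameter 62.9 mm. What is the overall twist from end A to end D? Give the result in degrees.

0.313°

ω = 2π·175/60 = 18.33 rad/s, so T = P/ω = 2.03×10³ / 18.33 = 110.8 N·m.
J_AB = π(0.0530)⁴/32 = 7.75×10^-7 m⁴; J_BC = π(0.0819)⁴/32 = 4.42×10^-6 m⁴; J_CD = π(0.0629)⁴/32 = 1.54×10^-6 m⁴.
θ = (T/G)·Σ L_i/J_i = (110.8/42.7×10⁹)·(0.845/7.75×10^-7 + 1.02/4.42×10^-6 + 1.21/1.54×10^-6) = 5.471×10^-3 rad.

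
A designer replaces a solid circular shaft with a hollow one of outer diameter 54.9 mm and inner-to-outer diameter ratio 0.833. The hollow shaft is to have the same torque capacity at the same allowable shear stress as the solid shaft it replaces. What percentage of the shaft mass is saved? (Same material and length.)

Equal τ_max and T ⇒ the solid shaft needs d_s³ = d_o³(1−k⁴), so d_s = 54.9·(1−0.833⁴)^(1/3) = 44.11 mm.
Area ratio A_h/A_s = d_o²(1−k²)/d_s² = (1−k²)/(1−k⁴)^(2/3) = 0.4743.
Mass saving = 1 − 0.4743 = 52.6 %.

52.6 %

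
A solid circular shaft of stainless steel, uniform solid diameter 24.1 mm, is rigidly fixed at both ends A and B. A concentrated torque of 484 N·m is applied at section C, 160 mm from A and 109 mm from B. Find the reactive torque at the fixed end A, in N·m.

With uniform GJ and both ends fixed, compatibility θ_AC = θ_CB gives T_A·a = T_B·b, together with T_A + T_B = T₀.
T_A = T₀·b/(a+b) = 484.0·109/269.0 = 196.1 N·m; T_B = 287.9 N·m.

196 N·m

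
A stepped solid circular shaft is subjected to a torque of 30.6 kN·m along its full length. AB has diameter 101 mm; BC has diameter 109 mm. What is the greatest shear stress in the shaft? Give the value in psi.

21900 psi

Under the same torque, τ_max = 16T/(πd³) is largest where d is smallest — segment AB (d = 101 mm).
τ_max = 16·30600/(π·(0.101)³) = 1.513×10^8 Pa.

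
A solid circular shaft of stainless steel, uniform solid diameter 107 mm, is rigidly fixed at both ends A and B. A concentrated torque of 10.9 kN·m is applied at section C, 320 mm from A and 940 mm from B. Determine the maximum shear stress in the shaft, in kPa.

With uniform GJ and both ends fixed, compatibility θ_AC = θ_CB gives T_A·a = T_B·b, together with T_A + T_B = T₀.
T_A = T₀·b/(a+b) = 10900·940/1260 = 8132 N·m; T_B = 2768 N·m.
τ in each portion: τ_AC = 3.38×10^7 Pa, τ_CB = 1.15×10^7 Pa; maximum is in AC.
τ_max = T_AC·r/J = 8132·0.0535/1.29×10^-5 = 3.381×10^7 Pa.

33800 kPa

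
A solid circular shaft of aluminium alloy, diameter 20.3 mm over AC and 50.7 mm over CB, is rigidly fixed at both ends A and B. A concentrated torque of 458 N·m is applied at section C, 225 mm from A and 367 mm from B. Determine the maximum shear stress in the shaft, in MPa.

17.2 MPa

Compatibility: T_A·a/J_AC = T_B·b/J_CB with T_A + T_B = T₀.
J_AC = 1.67×10^-8 m⁴, J_CB = 6.49×10^-7 m⁴, so T_A = T₀·(J_AC/a)/((J_AC/a)+(J_CB/b)) = 18.43 N·m, T_B = 439.6 N·m.
τ in each portion: τ_AC = 1.12×10^7 Pa, τ_CB = 1.72×10^7 Pa; maximum is in CB.
τ_max = T_CB·r/J = 439.6·0.0254/6.49×10^-7 = 1.718×10^7 Pa.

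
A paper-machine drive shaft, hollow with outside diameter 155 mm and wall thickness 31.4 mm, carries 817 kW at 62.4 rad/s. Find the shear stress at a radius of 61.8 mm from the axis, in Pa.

1.63e7 Pa

ω = 62.4 rad/s, so T = P/ω = 817×10³ / 62.40 = 13090 N·m.
J = π(d_o⁴ − d_i⁴)/32 = π(0.155⁴ − 0.0922⁴)/32 = 4.957×10^-5 m⁴.
Shear stress varies linearly with radius: τ = T·r/J = 13090 × 0.0618 / 4.957×10^-5 = 1.632×10^7 Pa.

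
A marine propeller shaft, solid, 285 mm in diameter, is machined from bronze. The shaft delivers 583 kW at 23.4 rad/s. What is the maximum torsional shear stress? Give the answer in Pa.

5.48e6 Pa

ω = 23.4 rad/s, so T = P/ω = 583×10³ / 23.40 = 24910 N·m.
J = πd⁴/32 = π(0.285)⁴/32 = 6.477×10^-4 m⁴.
τ_max = T·r/J = 24910 × 0.142 / 6.477×10^-4 = 5.481×10^6 Pa.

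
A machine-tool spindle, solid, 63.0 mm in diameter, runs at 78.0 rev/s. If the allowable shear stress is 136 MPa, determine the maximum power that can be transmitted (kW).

J = πd⁴/32 = π(0.0630)⁴/32 = 1.547×10^-6 m⁴.
T_max = τ_allow·J/r = 1.36×10^8 × 1.547×10^-6 / 0.0315 = 6677 N·m.
ω = 2π·78.0 = 490.1 rad/s, so P_max = T_max·ω = 3.272×10^6 W.

3270 kW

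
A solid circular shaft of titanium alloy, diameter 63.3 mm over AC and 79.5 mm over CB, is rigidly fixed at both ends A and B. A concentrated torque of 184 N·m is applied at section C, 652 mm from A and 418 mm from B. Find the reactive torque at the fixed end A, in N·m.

37.7 N·m

Compatibility: T_A·a/J_AC = T_B·b/J_CB with T_A + T_B = T₀.
J_AC = 1.58×10^-6 m⁴, J_CB = 3.92×10^-6 m⁴, so T_A = T₀·(J_AC/a)/((J_AC/a)+(J_CB/b)) = 37.70 N·m, T_B = 146.3 N·m.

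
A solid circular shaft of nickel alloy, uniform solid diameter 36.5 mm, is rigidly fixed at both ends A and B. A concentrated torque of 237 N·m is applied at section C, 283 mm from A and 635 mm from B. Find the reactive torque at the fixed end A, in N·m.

With uniform GJ and both ends fixed, compatibility θ_AC = θ_CB gives T_A·a = T_B·b, together with T_A + T_B = T₀.
T_A = T₀·b/(a+b) = 237.0·635/918.0 = 163.9 N·m; T_B = 73.06 N·m.

164 N·m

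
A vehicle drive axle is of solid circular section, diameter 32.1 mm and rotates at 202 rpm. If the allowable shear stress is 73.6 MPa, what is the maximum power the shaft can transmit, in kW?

10.1 kW

J = πd⁴/32 = π(0.0321)⁴/32 = 1.042×10^-7 m⁴.
T_max = τ_allow·J/r = 7.36×10^7 × 1.042×10^-7 / 0.0161 = 478.0 N·m.
ω = 2π·202/60 = 21.15 rad/s, so P_max = T_max·ω = 1.011×10^4 W.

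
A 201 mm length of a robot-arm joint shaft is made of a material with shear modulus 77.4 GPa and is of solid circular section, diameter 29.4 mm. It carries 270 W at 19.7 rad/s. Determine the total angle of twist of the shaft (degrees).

0.0278°

ω = 19.7 rad/s, so T = P/ω = 270 / 19.70 = 13.71 N·m.
J = πd⁴/32 = π(0.0294)⁴/32 = 7.335×10^-8 m⁴.
θ = T·L/(G·J) = 13.71 × 0.201 / (77.4×10⁹ × 7.335×10^-8) = 4.852×10^-4 rad.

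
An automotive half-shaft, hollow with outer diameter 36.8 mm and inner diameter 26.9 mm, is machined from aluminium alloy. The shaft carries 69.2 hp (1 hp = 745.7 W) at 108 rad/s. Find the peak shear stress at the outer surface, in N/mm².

68.3 N/mm²

ω = 108 rad/s, so T = P/ω = 69.2×745.7 / 108.0 = 477.8 N·m.
J = π(d_o⁴ − d_i⁴)/32 = π(0.0368⁴ − 0.0269⁴)/32 = 1.286×10^-7 m⁴.
τ_max = T·r/J = 477.8 × 0.0184 / 1.286×10^-7 = 6.834×10^7 Pa.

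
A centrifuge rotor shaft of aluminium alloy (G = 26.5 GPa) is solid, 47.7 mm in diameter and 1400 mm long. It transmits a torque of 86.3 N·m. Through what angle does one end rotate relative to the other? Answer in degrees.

0.514°

J = πd⁴/32 = π(0.0477)⁴/32 = 5.082×10^-7 m⁴.
θ = T·L/(G·J) = 86.30 × 1.40 / (26.5×10⁹ × 5.082×10^-7) = 8.971×10^-3 rad.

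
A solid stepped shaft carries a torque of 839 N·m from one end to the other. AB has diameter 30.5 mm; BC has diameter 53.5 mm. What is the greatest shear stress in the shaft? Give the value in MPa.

Under the same torque, τ_max = 16T/(πd³) is largest where d is smallest — segment AB (d = 30.5 mm).
τ_max = 16·839.0/(π·(0.0305)³) = 1.506×10^8 Pa.

151 MPa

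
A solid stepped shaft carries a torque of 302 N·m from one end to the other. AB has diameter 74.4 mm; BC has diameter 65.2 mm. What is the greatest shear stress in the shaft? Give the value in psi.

805 psi

Under the same torque, τ_max = 16T/(πd³) is largest where d is smallest — segment BC (d = 65.2 mm).
τ_max = 16·302.0/(π·(0.0652)³) = 5.549×10^6 Pa.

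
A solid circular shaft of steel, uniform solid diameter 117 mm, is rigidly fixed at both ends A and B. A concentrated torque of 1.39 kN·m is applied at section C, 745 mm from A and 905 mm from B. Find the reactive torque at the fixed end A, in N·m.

762 N·m

With uniform GJ and both ends fixed, compatibility θ_AC = θ_CB gives T_A·a = T_B·b, together with T_A + T_B = T₀.
T_A = T₀·b/(a+b) = 1390·905/1650 = 762.4 N·m; T_B = 627.6 N·m.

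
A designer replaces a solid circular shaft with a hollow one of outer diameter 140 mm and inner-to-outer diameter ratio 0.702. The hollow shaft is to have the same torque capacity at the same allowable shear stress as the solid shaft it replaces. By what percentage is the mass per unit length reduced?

Equal τ_max and T ⇒ the solid shaft needs d_s³ = d_o³(1−k⁴), so d_s = 140·(1−0.702⁴)^(1/3) = 127.6 mm.
Area ratio A_h/A_s = d_o²(1−k²)/d_s² = (1−k²)/(1−k⁴)^(2/3) = 0.6106.
Mass saving = 1 − 0.6106 = 38.9 %.

38.9 %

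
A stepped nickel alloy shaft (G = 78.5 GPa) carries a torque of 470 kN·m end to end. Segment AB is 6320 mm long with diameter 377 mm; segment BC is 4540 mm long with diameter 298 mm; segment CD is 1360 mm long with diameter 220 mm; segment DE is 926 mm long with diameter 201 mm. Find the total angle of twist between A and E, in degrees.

J_AB = π(0.377)⁴/32 = 1.98×10^-3 m⁴; J_BC = π(0.298)⁴/32 = 7.74×10^-4 m⁴; J_CD = π(0.220)⁴/32 = 2.30×10^-4 m⁴; J_DE = π(0.201)⁴/32 = 1.60×10^-4 m⁴.
θ = (T/G)·Σ L_i/J_i = (470000/78.5×10⁹)·(6.32/1.98×10^-3 + 4.54/7.74×10^-4 + 1.36/2.30×10^-4 + 0.926/1.60×10^-4) = 0.1242 rad.

7.12°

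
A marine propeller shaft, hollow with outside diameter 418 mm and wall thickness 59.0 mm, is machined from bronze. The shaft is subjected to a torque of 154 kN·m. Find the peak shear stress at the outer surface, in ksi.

J = π(d_o⁴ − d_i⁴)/32 = π(0.418⁴ − 0.300⁴)/32 = 2.202×10^-3 m⁴.
τ_max = T·r/J = 154000 × 0.209 / 2.202×10^-3 = 1.462×10^7 Pa.

2.12 ksi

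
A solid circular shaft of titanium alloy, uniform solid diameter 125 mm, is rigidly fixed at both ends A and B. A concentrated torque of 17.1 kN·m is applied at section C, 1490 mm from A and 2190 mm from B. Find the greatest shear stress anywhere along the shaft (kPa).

With uniform GJ and both ends fixed, compatibility θ_AC = θ_CB gives T_A·a = T_B·b, together with T_A + T_B = T₀.
T_A = T₀·b/(a+b) = 17100·2190/3680 = 10180 N·m; T_B = 6924 N·m.
τ in each portion: τ_AC = 2.65×10^7 Pa, τ_CB = 1.81×10^7 Pa; maximum is in AC.
τ_max = T_AC·r/J = 10180·0.0625/2.40×10^-5 = 2.654×10^7 Pa.

26500 kPa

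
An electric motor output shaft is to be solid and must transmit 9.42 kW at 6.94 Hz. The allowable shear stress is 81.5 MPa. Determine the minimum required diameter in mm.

ω = 2π·6.94 = 43.61 rad/s, so T = P/ω = 9.42×10³ / 43.61 = 216.0 N·m.
For a solid shaft τ_max = 16T/(πd³), so d = (16T/(π τ_allow))^(1/3) = (16·216.0/(π·8.15×10^7))^(1/3) = 0.02381 m.

23.8 mm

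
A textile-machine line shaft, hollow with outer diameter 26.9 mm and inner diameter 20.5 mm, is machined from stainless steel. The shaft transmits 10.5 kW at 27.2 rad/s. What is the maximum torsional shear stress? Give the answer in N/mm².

ω = 27.2 rad/s, so T = P/ω = 10.5×10³ / 27.20 = 386.0 N·m.
J = π(d_o⁴ − d_i⁴)/32 = π(0.0269⁴ − 0.0205⁴)/32 = 3.407×10^-8 m⁴.
τ_max = T·r/J = 386.0 × 0.0135 / 3.407×10^-8 = 1.524×10^8 Pa.

152 N/mm²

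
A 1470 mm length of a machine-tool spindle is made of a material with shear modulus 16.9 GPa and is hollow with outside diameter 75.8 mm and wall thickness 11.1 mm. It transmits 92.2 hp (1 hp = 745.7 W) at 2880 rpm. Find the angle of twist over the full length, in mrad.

ω = 2π·2880/60 = 301.6 rad/s, so T = P/ω = 92.2×745.7 / 301.6 = 228.0 N·m.
J = π(d_o⁴ − d_i⁴)/32 = π(0.0758⁴ − 0.0536⁴)/32 = 2.431×10^-6 m⁴.
θ = T·L/(G·J) = 228.0 × 1.47 / (16.9×10⁹ × 2.431×10^-6) = 8.158×10^-3 rad.

8.16 mrad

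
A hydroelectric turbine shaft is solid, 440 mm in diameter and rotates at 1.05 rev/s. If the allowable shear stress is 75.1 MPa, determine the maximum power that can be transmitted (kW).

8290 kW

J = πd⁴/32 = π(0.440)⁴/32 = 3.680×10^-3 m⁴.
T_max = τ_allow·J/r = 7.51×10^7 × 3.680×10^-3 / 0.220 = 1.256e6 N·m.
ω = 2π·1.05 = 6.597 rad/s, so P_max = T_max·ω = 8.287×10^6 W.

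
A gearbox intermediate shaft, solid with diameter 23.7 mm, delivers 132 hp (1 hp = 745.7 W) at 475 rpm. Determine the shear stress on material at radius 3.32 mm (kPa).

ω = 2π·475/60 = 49.74 rad/s, so T = P/ω = 132×745.7 / 49.74 = 1979 N·m.
J = πd⁴/32 = π(0.0237)⁴/32 = 3.097×10^-8 m⁴.
Shear stress varies linearly with radius: τ = T·r/J = 1979 × 0.00332 / 3.097×10^-8 = 2.121×10^8 Pa.

212000 kPa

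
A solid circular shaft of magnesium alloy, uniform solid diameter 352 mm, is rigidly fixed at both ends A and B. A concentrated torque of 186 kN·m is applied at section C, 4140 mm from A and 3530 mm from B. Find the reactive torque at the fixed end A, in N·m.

85600 N·m

With uniform GJ and both ends fixed, compatibility θ_AC = θ_CB gives T_A·a = T_B·b, together with T_A + T_B = T₀.
T_A = T₀·b/(a+b) = 186000·3530/7670 = 85600 N·m; T_B = 100400 N·m.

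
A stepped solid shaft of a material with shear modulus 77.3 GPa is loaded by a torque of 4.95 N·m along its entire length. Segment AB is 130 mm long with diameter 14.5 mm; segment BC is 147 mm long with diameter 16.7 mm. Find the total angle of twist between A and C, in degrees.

0.181°

J_AB = π(0.0145)⁴/32 = 4.34×10^-9 m⁴; J_BC = π(0.0167)⁴/32 = 7.64×10^-9 m⁴.
θ = (T/G)·Σ L_i/J_i = (4.950/77.3×10⁹)·(0.130/4.34×10^-9 + 0.147/7.64×10^-9) = 3.151×10^-3 rad.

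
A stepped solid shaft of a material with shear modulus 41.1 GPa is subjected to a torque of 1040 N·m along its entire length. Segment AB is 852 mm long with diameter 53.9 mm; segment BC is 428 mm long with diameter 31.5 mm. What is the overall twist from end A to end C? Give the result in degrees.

7.91°

J_AB = π(0.0539)⁴/32 = 8.29×10^-7 m⁴; J_BC = π(0.0315)⁴/32 = 9.67×10^-8 m⁴.
θ = (T/G)·Σ L_i/J_i = (1040/41.1×10⁹)·(0.852/8.29×10^-7 + 0.428/9.67×10^-8) = 0.1381 rad.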